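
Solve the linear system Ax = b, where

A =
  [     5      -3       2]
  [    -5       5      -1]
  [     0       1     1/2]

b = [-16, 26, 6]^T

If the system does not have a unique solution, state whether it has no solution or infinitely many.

no solution

Row-reduce:
R1 ← R1 / (5).
R2 ← R2 + 5·R1.
R2 ← R2 / (2).
R1 ← R1 + 3/5·R2.
R3 ← R3 − 1·R2.
Row 3 reduces to 0 = 1, a contradiction. The system is inconsistent.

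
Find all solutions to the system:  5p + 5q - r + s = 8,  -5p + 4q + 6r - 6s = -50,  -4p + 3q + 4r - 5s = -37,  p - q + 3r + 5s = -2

p = 4, q = -3, r = -3, s = 0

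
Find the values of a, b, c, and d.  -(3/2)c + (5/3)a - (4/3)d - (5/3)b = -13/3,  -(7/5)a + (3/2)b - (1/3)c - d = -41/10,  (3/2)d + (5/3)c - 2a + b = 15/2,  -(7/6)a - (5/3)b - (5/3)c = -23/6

a = -1, b = -3, c = 6, d = -1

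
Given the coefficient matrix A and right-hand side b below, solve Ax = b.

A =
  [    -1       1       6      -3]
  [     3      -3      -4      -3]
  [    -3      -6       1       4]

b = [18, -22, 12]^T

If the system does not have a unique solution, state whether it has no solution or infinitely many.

Row-reduce:
R1 ← R1 / (-1).
R2 ← R2 − 3·R1.
R3 ← R3 + 3·R1.
Swap R2 and R3.
R2 ← R2 / (-9).
R1 ← R1 + 1·R2.
R3 ← R3 / (14).
R1 ← R1 + 37/9·R3.
R2 ← R2 − 17/9·R3.
Rank is 3 with 4 unknowns, leaving x_4 free.

infinitely many solutions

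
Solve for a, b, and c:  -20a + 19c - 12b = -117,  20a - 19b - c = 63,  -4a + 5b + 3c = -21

a = 3, b = 0, c = -3

Row-reduce the augmented matrix:
R1 ← R1 / (-20).
R2 ← R2 − 20·R1.
R3 ← R3 + 4·R1.
R2 ← R2 / (-31).
R1 ← R1 − 3/5·R2.
R3 ← R3 − 37/5·R2.
R3 ← R3 / (542/155).
R1 ← R1 + 373/620·R3.
R2 ← R2 + 18/31·R3.
Reading off the reduced rows gives a = 3, b = 0, c = -3.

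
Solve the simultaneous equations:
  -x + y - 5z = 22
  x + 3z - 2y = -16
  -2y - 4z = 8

no solution

Row-reduce:
R1 ← R1 / (-1).
R2 ← R2 − 1·R1.
R2 ← R2 / (-1).
R1 ← R1 + 1·R2.
R3 ← R3 + 2·R2.
Row 3 reduces to 0 = -4, a contradiction. The system is inconsistent.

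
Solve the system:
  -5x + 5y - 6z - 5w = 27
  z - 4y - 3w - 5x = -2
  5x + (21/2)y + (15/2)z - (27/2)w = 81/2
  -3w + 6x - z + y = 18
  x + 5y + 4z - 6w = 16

no solution

Row-reduce:
R1 ← R1 / (-5).
R2 ← R2 + 5·R1.
R3 ← R3 − 5·R1.
R4 ← R4 − 6·R1.
R5 ← R5 − 1·R1.
R2 ← R2 / (-9).
R1 ← R1 + 1·R2.
R3 ← R3 − 31/2·R2.
R4 ← R4 − 7·R2.
R5 ← R5 − 6·R2.
R3 ← R3 / (122/9).
R1 ← R1 − 19/45·R3.
R2 ← R2 + 7/9·R3.
R4 ← R4 + 124/45·R3.
R5 ← R5 − 112/15·R3.
R4 ← R4 / (-3204/305).
R1 ← R1 − 1521/1220·R4.
R2 ← R2 + 265/244·R4.
R3 ← R3 + 271/244·R4.
R5 ← R5 − 801/305·R4.
Row 5 reduces to 0 = 1/4, a contradiction. The system is inconsistent.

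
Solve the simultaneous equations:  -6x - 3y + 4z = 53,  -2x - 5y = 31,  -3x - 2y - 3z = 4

x = -3, y = -5, z = 5

Row-reduce the augmented matrix:
R1 ← R1 / (-6).
R2 ← R2 + 2·R1.
R3 ← R3 + 3·R1.
R2 ← R2 / (-4).
R1 ← R1 − 1/2·R2.
R3 ← R3 + 1/2·R2.
R3 ← R3 / (-29/6).
R1 ← R1 + 5/6·R3.
R2 ← R2 − 1/3·R3.
Reading off the reduced rows gives x = -3, y = -5, z = 5.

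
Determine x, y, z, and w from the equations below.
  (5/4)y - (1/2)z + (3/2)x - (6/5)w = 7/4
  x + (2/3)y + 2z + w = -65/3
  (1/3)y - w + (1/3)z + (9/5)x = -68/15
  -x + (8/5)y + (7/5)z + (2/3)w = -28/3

x = -4, y = -1, z = -6, w = -5

Row-reduce the augmented matrix:
R1 ← R1 / (3/2).
R2 ← R2 − 1·R1.
R3 ← R3 − 9/5·R1.
R4 ← R4 + 1·R1.
R2 ← R2 / (-1/6).
R1 ← R1 − 5/6·R2.
R3 ← R3 + 7/6·R2.
R4 ← R4 − 73/30·R2.
R3 ← R3 / (-77/5).
R1 ← R1 − 34/3·R3.
R2 ← R2 + 14·R3.
R4 ← R4 − 527/15·R3.
R4 ← R4 / (-9211/5775).
R1 ← R1 + 173/231·R4.
R2 ← R2 − 14/55·R4.
R3 ← R3 − 304/385·R4.
Reading off the reduced rows gives x = -4, y = -1, z = -6, w = -5.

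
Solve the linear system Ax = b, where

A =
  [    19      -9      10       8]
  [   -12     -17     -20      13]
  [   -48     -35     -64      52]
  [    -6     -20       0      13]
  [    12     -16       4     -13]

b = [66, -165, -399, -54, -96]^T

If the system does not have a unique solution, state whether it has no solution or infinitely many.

x_1 = 1, x_2 = 5, x_3 = 6, x_4 = 4

Row-reduce the augmented matrix:
R1 ← R1 / (19).
R2 ← R2 + 12·R1.
R3 ← R3 + 48·R1.
R4 ← R4 + 6·R1.
R5 ← R5 − 12·R1.
R2 ← R2 / (-431/19).
R1 ← R1 + 9/19·R2.
R3 ← R3 + 1097/19·R2.
R4 ← R4 + 434/19·R2.
R5 ← R5 + 196/19·R2.
R3 ← R3 / (-1684/431).
R1 ← R1 − 350/431·R3.
R2 ← R2 − 260/431·R3.
R4 ← R4 − 7300/431·R3.
R5 ← R5 − 1684/431·R3.
R4 ← R4 / (46812/421).
R1 ← R1 − 4633/842·R4.
R2 ← R2 − 1372/421·R4.
R3 ← R3 + 11319/1684·R4.
R5 reduces to 0 = 0, so the extra equation is consistent.
Reading off the reduced rows gives x_1 = 1, x_2 = 5, x_3 = 6, x_4 = 4.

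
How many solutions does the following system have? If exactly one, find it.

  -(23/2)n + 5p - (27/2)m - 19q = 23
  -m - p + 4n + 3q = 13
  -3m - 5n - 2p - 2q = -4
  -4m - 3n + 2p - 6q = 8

Row-reduce:
R1 ← R1 / (-27/2).
R2 ← R2 + 1·R1.
R3 ← R3 + 3·R1.
R4 ← R4 + 4·R1.
R2 ← R2 / (131/27).
R1 ← R1 − 23/27·R2.
R3 ← R3 + 22/9·R2.
R4 ← R4 − 11/27·R2.
R3 ← R3 / (-498/131).
R1 ← R1 + 17/131·R3.
R2 ← R2 + 37/131·R3.
R4 ← R4 − 83/131·R3.
Row 4 reduces to 0 = -1/3, a contradiction. The system is inconsistent.

no solution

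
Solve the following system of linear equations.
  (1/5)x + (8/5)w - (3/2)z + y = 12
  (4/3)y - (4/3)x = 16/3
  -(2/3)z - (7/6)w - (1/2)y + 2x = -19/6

Row-reduce:
R1 ← R1 / (1/5).
R2 ← R2 + 4/3·R1.
R3 ← R3 − 2·R1.
R2 ← R2 / (8).
R1 ← R1 − 5·R2.
R3 ← R3 + 21/2·R2.
R3 ← R3 / (29/24).
R1 ← R1 + 5/4·R3.
R2 ← R2 + 5/4·R3.
Rank is 3 with 4 unknowns, leaving w free.

infinitely many solutions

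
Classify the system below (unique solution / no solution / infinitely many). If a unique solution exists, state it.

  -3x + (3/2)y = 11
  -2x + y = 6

Row-reduce:
R1 ← R1 / (-3).
R2 ← R2 + 2·R1.
Row 2 reduces to 0 = -4/3, a contradiction. The system is inconsistent.

no solution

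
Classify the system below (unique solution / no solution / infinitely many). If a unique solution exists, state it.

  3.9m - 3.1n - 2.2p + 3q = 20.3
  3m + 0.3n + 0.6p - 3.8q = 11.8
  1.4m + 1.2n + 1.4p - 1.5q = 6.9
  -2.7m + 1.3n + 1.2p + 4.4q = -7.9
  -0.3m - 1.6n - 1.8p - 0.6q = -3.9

Row-reduce the augmented matrix:
R1 ← R1 / (39/10).
R2 ← R2 − 3·R1.
R3 ← R3 − 7/5·R1.
R4 ← R4 + 27/10·R1.
R5 ← R5 + 3/10·R1.
R2 ← R2 / (349/130).
R1 ← R1 + 31/39·R2.
R3 ← R3 − 451/195·R2.
R4 ← R4 + 11/13·R2.
R5 ← R5 + 239/130·R2.
R3 ← R3 / (75/349).
R1 ← R1 − 40/349·R3.
R2 ← R2 − 298/349·R3.
R4 ← R4 − 697/1745·R3.
R5 ← R5 + 697/1745·R3.
R4 ← R4 / (-4933/11250).
R1 ← R1 + 556/225·R4.
R2 ← R2 + 14561/1125·R4.
R3 ← R3 − 28111/2250·R4.
R5 ← R5 − 4933/11250·R4.
R5 reduces to 0 = 0, so the extra equation is consistent.
Reading off the reduced rows gives m = 5, n = 0, p = 1, q = 1.

m = 5, n = 0, p = 1, q = 1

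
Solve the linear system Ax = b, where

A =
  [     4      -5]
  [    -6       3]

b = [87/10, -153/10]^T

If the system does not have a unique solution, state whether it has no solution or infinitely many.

Row-reduce the augmented matrix:
R1 ← R1 / (4).
R2 ← R2 + 6·R1.
R2 ← R2 / (-9/2).
R1 ← R1 + 5/4·R2.
Reading off the reduced rows gives x_1 = 14/5, x_2 = 1/2.

x_1 = 14/5, x_2 = 1/2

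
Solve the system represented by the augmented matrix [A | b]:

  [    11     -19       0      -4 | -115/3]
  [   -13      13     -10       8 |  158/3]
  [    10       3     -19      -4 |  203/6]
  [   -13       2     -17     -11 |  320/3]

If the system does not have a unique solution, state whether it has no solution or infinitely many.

x_1 = -8/3, x_2 = 1, x_3 = -5/2, x_4 = -5/2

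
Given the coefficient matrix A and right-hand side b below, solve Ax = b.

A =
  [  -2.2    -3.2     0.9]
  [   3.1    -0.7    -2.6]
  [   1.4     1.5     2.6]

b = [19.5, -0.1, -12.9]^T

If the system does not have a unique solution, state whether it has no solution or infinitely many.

x_1 = -2, x_2 = -5, x_3 = -1

Row-reduce the augmented matrix:
R1 ← R1 / (-11/5).
R2 ← R2 − 31/10·R1.
R3 ← R3 − 7/5·R1.
R2 ← R2 / (-573/110).
R1 ← R1 − 16/11·R2.
R3 ← R3 + 59/110·R2.
R3 ← R3 / (37931/11460).
R1 ← R1 + 895/1146·R3.
R2 ← R2 − 293/1146·R3.
Reading off the reduced rows gives x_1 = -2, x_2 = -5, x_3 = -1.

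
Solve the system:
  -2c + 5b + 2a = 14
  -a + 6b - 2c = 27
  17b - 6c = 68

Row-reduce:
R1 ← R1 / (2).
R2 ← R2 + 1·R1.
R2 ← R2 / (17/2).
R1 ← R1 − 5/2·R2.
R3 ← R3 − 17·R2.
Rank is 2 with 3 unknowns, leaving c free.

infinitely many solutions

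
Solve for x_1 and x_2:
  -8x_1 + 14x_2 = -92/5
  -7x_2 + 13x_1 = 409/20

x_1 = 5/4, x_2 = -3/5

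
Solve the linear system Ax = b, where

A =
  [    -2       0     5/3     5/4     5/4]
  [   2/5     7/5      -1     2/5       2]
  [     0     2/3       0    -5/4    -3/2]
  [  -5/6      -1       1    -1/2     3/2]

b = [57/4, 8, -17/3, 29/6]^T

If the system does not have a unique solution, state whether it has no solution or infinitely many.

Row-reduce:
R1 ← R1 / (-2).
R2 ← R2 − 2/5·R1.
R4 ← R4 + 5/6·R1.
R2 ← R2 / (7/5).
R3 ← R3 − 2/3·R2.
R4 ← R4 + 1·R2.
R3 ← R3 / (20/63).
R1 ← R1 + 5/6·R3.
R2 ← R2 + 10/21·R3.
R4 ← R4 + 43/252·R3.
R4 ← R4 / (-1339/960).
R1 ← R1 + 151/32·R4.
R2 ← R2 + 15/8·R4.
R3 ← R3 + 393/80·R4.
Rank is 4 with 5 unknowns, leaving x_5 free.

infinitely many solutions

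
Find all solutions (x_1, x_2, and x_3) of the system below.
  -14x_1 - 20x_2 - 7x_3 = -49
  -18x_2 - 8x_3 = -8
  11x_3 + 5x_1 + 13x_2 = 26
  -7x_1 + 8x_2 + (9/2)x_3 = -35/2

Row-reduce:
R1 ← R1 / (-14).
R3 ← R3 − 5·R1.
R4 ← R4 + 7·R1.
R2 ← R2 / (-18).
R1 ← R1 − 10/7·R2.
R3 ← R3 − 41/7·R2.
R4 ← R4 − 18·R2.
R3 ← R3 / (743/126).
R1 ← R1 + 17/126·R3.
R2 ← R2 − 4/9·R3.
Row 4 reduces to 0 = -1, a contradiction. The system is inconsistent.

no solution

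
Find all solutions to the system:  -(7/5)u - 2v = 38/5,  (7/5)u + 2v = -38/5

infinitely many solutions

Row-reduce:
R1 ← R1 / (-7/5).
R2 ← R2 − 7/5·R1.
Rank is 1 with 2 unknowns, leaving v free.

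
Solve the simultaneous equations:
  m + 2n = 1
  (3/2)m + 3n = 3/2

infinitely many solutions

Row-reduce:
R2 ← R2 − 3/2·R1.
Rank is 1 with 2 unknowns, leaving n free.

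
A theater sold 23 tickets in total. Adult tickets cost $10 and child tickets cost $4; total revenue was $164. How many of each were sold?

adult tickets: 12, child tickets: 11

Let a = adult tickets, c = child tickets.
  a + c = 23
  10a + 4c = 164
From equation 1: a = 23 − c.
Substitute into equation 2 and solve: c = 11.
Then a = 12.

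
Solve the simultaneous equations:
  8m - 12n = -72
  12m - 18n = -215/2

Row-reduce:
R1 ← R1 / (8).
R2 ← R2 − 12·R1.
Row 2 reduces to 0 = 1/2, a contradiction. The system is inconsistent.

no solution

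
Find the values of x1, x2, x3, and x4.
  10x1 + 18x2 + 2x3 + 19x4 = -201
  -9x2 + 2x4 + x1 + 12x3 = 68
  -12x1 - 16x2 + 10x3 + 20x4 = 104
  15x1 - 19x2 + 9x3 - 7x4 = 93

x1 = -4, x2 = -6, x3 = 2, x4 = -3

Row-reduce the augmented matrix:
R1 ← R1 / (10).
R2 ← R2 − 1·R1.
R3 ← R3 + 12·R1.
R4 ← R4 − 15·R1.
R2 ← R2 / (-54/5).
R1 ← R1 − 9/5·R2.
R3 ← R3 − 28/5·R2.
R4 ← R4 + 46·R2.
R3 ← R3 / (500/27).
R1 ← R1 − 13/6·R3.
R2 ← R2 + 59/54·R3.
R4 ← R4 + 1195/27·R3.
R4 ← R4 / (6649/100).
R1 ← R1 + 3097/1000·R4.
R2 ← R2 − 2519/1000·R4.
R3 ← R3 − 1157/500·R4.
Reading off the reduced rows gives x1 = -4, x2 = -6, x3 = 2, x4 = -3.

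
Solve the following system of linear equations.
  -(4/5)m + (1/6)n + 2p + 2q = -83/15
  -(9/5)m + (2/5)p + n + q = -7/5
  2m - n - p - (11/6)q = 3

Row-reduce:
R1 ← R1 / (-4/5).
R2 ← R2 + 9/5·R1.
R3 ← R3 − 2·R1.
R2 ← R2 / (5/8).
R1 ← R1 + 5/24·R2.
R3 ← R3 + 7/12·R2.
R3 ← R3 / (13/75).
R1 ← R1 + 58/15·R3.
R2 ← R2 + 164/25·R3.
Rank is 3 with 4 unknowns, leaving q free.

infinitely many solutions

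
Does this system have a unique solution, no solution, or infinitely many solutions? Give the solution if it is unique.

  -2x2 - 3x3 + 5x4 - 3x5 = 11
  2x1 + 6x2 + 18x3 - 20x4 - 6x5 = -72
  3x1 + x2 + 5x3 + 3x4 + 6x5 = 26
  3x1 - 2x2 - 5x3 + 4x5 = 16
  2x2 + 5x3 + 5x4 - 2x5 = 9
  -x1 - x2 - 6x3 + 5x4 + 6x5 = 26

no solution

Row-reduce:
Swap R1 and R2.
R1 ← R1 / (2).
R3 ← R3 − 3·R1.
R4 ← R4 − 3·R1.
R6 ← R6 + 1·R1.
R2 ← R2 / (-2).
R1 ← R1 − 3·R2.
R3 ← R3 + 8·R2.
R4 ← R4 + 11·R2.
R5 ← R5 − 2·R2.
R6 ← R6 − 2·R2.
R3 ← R3 / (-10).
R1 ← R1 − 9/2·R3.
R2 ← R2 − 3/2·R3.
R4 ← R4 + 31/2·R3.
R5 ← R5 − 2·R3.
R4 ← R4 / (-353/20).
R1 ← R1 − 67/20·R4.
R2 ← R2 + 11/20·R4.
R3 ← R3 + 13/10·R4.
R5 ← R5 − 63/5·R4.
R5 ← R5 / (-2971/353).
R1 ← R1 − 814/353·R5.
R2 ← R2 − 2095/353·R5.
R3 ← R3 + 632/353·R5.
R4 ← R4 − 247/353·R5.
Row 6 reduces to 0 = 1, a contradiction. The system is inconsistent.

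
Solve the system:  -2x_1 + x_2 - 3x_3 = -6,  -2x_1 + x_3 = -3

infinitely many solutions

Row-reduce:
R1 ← R1 / (-2).
R2 ← R2 + 2·R1.
R2 ← R2 / (-1).
R1 ← R1 + 1/2·R2.
Rank is 2 with 3 unknowns, leaving x_3 free.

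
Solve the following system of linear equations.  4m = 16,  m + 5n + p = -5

infinitely many solutions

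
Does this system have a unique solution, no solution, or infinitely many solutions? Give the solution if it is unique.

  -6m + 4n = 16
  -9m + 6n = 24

Row-reduce:
R1 ← R1 / (-6).
R2 ← R2 + 9·R1.
Rank is 1 with 2 unknowns, leaving n free.

infinitely many solutions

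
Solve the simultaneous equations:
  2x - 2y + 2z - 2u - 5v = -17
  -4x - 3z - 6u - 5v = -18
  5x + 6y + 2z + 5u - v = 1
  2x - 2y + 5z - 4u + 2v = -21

infinitely many solutions

Row-reduce:
R1 ← R1 / (2).
R2 ← R2 + 4·R1.
R3 ← R3 − 5·R1.
R4 ← R4 − 2·R1.
R2 ← R2 / (-4).
R1 ← R1 + 1·R2.
R3 ← R3 − 11·R2.
R3 ← R3 / (-1/4).
R1 ← R1 − 3/4·R3.
R2 ← R2 + 1/4·R3.
R4 ← R4 − 3·R3.
R4 ← R4 / (-212).
R1 ← R1 + 51·R4.
R2 ← R2 − 20·R4.
R3 ← R3 − 70·R4.
Rank is 4 with 5 unknowns, leaving v free.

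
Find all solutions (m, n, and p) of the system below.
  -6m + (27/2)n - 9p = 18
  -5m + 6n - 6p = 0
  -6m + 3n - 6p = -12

infinitely many solutions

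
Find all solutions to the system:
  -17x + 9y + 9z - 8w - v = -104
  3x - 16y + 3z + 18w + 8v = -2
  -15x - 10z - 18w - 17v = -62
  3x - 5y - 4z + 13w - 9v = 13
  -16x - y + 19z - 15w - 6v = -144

x = 5, y = 1, z = -3, w = 0, v = 1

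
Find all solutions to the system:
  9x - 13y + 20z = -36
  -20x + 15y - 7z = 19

Row-reduce:
R1 ← R1 / (9).
R2 ← R2 + 20·R1.
R2 ← R2 / (-125/9).
R1 ← R1 + 13/9·R2.
Rank is 2 with 3 unknowns, leaving z free.

infinitely many solutions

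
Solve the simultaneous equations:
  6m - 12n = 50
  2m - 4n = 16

Row-reduce:
R1 ← R1 / (6).
R2 ← R2 − 2·R1.
Row 2 reduces to 0 = -2/3, a contradiction. The system is inconsistent.

no solution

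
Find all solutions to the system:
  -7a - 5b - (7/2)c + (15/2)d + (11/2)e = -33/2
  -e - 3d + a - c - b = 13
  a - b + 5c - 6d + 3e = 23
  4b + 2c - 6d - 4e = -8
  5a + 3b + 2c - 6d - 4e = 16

no solution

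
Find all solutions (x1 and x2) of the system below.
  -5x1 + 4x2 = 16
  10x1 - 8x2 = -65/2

no solution

Row-reduce:
R1 ← R1 / (-5).
R2 ← R2 − 10·R1.
Row 2 reduces to 0 = -1/2, a contradiction. The system is inconsistent.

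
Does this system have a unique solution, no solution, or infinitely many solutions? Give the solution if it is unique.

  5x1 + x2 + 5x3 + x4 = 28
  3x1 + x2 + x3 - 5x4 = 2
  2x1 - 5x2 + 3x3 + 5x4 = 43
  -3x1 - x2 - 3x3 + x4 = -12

x1 = 5, x2 = -4, x3 = 1, x4 = 2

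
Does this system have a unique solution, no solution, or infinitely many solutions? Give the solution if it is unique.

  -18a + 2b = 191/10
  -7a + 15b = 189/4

a = -3/4, b = 14/5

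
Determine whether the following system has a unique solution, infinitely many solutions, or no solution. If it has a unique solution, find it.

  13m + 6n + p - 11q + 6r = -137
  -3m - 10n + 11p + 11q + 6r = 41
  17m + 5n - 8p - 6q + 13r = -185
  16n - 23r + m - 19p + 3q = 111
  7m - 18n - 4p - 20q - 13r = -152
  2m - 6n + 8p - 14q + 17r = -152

m = -6, n = 3, p = 2, q = 5, r = -4

Row-reduce the augmented matrix:
R1 ← R1 / (13).
R2 ← R2 + 3·R1.
R3 ← R3 − 17·R1.
R4 ← R4 − 1·R1.
R5 ← R5 − 7·R1.
R6 ← R6 − 2·R1.
R2 ← R2 / (-112/13).
R1 ← R1 − 6/13·R2.
R3 ← R3 + 37/13·R2.
R4 ← R4 − 202/13·R2.
R5 ← R5 + 276/13·R2.
R6 ← R6 + 90/13·R2.
R3 ← R3 / (-729/56).
R1 ← R1 − 19/28·R3.
R2 ← R2 + 73/56·R3.
R4 ← R4 − 33/28·R3.
R5 ← R5 + 451/14·R3.
R6 ← R6 + 33/28·R3.
R4 ← R4 / (4766/243).
R1 ← R1 + 74/729·R4.
R2 ← R2 + 1124/729·R4.
R3 ← R3 + 313/729·R4.
R5 ← R5 + 35546/729·R4.
R6 ← R6 + 4766/243·R4.
R5 ← R5 / (-470050/7149).
R1 ← R1 − 6773/7149·R5.
R2 ← R2 + 13633/7149·R5.
R3 ← R3 + 6079/14298·R5.
R4 ← R4 + 2405/4766·R5.
R6 reduces to 0 = 0, so the extra equation is consistent.
Reading off the reduced rows gives m = -6, n = 3, p = 2, q = 5, r = -4.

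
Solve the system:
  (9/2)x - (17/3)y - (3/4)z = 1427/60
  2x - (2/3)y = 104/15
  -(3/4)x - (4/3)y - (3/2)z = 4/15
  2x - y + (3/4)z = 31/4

x = 14/5, y = -2, z = 1/5

Row-reduce the augmented matrix:
R1 ← R1 / (9/2).
R2 ← R2 − 2·R1.
R3 ← R3 + 3/4·R1.
R4 ← R4 − 2·R1.
R2 ← R2 / (50/27).
R1 ← R1 + 34/27·R2.
R3 ← R3 + 41/18·R2.
R4 ← R4 − 41/27·R2.
R3 ← R3 / (-243/200).
R1 ← R1 − 3/50·R3.
R2 ← R2 − 9/50·R3.
R4 ← R4 − 81/100·R3.
R4 reduces to 0 = 0, so the extra equation is consistent.
Reading off the reduced rows gives x = 14/5, y = -2, z = 1/5.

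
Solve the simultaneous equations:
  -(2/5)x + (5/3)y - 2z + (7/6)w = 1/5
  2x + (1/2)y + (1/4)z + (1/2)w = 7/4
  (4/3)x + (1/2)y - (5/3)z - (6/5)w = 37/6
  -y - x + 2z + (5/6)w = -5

x = 2, y = -3, z = -3, w = 0

Row-reduce the augmented matrix:
R1 ← R1 / (-2/5).
R2 ← R2 − 2·R1.
R3 ← R3 − 4/3·R1.
R4 ← R4 + 1·R1.
R2 ← R2 / (53/6).
R1 ← R1 + 25/6·R2.
R3 ← R3 − 109/18·R2.
R4 ← R4 + 31/6·R2.
R3 ← R3 / (-1049/636).
R1 ← R1 − 85/212·R3.
R2 ← R2 + 117/106·R3.
R4 ← R4 − 275/212·R3.
R4 ← R4 / (4043/12588).
R1 ← R1 + 1389/4196·R4.
R2 ← R2 − 9562/5245·R4.
R3 ← R3 − 5256/5245·R4.
Reading off the reduced rows gives x = 2, y = -3, z = -3, w = 0.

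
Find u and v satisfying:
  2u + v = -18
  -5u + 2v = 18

u = -6, v = -6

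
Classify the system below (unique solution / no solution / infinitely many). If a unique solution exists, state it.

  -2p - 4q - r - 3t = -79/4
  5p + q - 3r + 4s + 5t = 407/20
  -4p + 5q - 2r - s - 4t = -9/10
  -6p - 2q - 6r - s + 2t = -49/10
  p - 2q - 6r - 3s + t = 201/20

Row-reduce the augmented matrix:
R1 ← R1 / (-2).
R2 ← R2 − 5·R1.
R3 ← R3 + 4·R1.
R4 ← R4 + 6·R1.
R5 ← R5 − 1·R1.
R2 ← R2 / (-9).
R1 ← R1 − 2·R2.
R3 ← R3 − 13·R2.
R4 ← R4 − 10·R2.
R5 ← R5 + 4·R2.
R3 ← R3 / (-143/18).
R1 ← R1 + 13/18·R3.
R2 ← R2 − 11/18·R3.
R4 ← R4 + 82/9·R3.
R5 ← R5 + 73/18·R3.
R4 ← R4 / (-291/143).
R1 ← R1 − 5/11·R4.
R2 ← R2 + 1/13·R4.
R3 ← R3 + 86/143·R4.
R5 ← R5 + 1032/143·R4.
R5 ← R5 / (-3325/97).
R1 ← R1 − 324/97·R5.
R2 ← R2 + 22/97·R5.
R3 ← R3 + 269/97·R5.
R4 ← R4 + 480/97·R5.
Reading off the reduced rows gives p = 2, q = 5/2, r = -1, s = -8/5, t = 9/4.

p = 2, q = 5/2, r = -1, s = -8/5, t = 9/4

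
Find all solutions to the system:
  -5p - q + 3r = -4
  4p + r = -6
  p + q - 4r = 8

Row-reduce:
R1 ← R1 / (-5).
R2 ← R2 − 4·R1.
R3 ← R3 − 1·R1.
R2 ← R2 / (-4/5).
R1 ← R1 − 1/5·R2.
R3 ← R3 − 4/5·R2.
Row 3 reduces to 0 = -2, a contradiction. The system is inconsistent.

no solution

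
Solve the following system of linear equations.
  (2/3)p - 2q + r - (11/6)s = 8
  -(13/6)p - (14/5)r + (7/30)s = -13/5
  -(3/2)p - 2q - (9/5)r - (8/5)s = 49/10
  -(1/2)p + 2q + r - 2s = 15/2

no solution

Row-reduce:
R1 ← R1 / (2/3).
R2 ← R2 + 13/6·R1.
R3 ← R3 + 3/2·R1.
R4 ← R4 + 1/2·R1.
R2 ← R2 / (-13/2).
R1 ← R1 + 3·R2.
R3 ← R3 + 13/2·R2.
R4 ← R4 − 1/2·R2.
Swap R3 and R4.
R3 ← R3 / (116/65).
R1 ← R1 − 84/65·R3.
R2 ← R2 + 9/130·R3.
Row 4 reduces to 0 = -1/2, a contradiction. The system is inconsistent.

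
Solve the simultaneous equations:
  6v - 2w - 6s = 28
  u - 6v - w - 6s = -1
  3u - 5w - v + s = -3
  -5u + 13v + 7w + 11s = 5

Row-reduce:
Swap R1 and R2.
R3 ← R3 − 3·R1.
R4 ← R4 + 5·R1.
R2 ← R2 / (6).
R1 ← R1 + 6·R2.
R3 ← R3 − 17·R2.
R4 ← R4 + 17·R2.
R3 ← R3 / (11/3).
R1 ← R1 + 3·R3.
R2 ← R2 + 1/3·R3.
R4 ← R4 + 11/3·R3.
Rank is 3 with 4 unknowns, leaving s free.

infinitely many solutions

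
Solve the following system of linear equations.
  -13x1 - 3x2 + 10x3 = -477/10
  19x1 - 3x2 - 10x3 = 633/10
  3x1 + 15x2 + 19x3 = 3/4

Row-reduce the augmented matrix:
R1 ← R1 / (-13).
R2 ← R2 − 19·R1.
R3 ← R3 − 3·R1.
R2 ← R2 / (-96/13).
R1 ← R1 − 3/13·R2.
R3 ← R3 − 186/13·R2.
R3 ← R3 / (121/4).
R1 ← R1 + 5/8·R3.
R2 ← R2 + 5/8·R3.
Reading off the reduced rows gives x1 = 3, x2 = 2/5, x3 = -3/4.

x1 = 3, x2 = 2/5, x3 = -3/4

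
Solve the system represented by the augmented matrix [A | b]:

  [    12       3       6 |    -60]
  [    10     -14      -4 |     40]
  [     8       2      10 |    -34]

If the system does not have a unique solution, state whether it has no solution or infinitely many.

x_1 = -4, x_2 = -6, x_3 = 1

Row-reduce the augmented matrix:
R1 ← R1 / (12).
R2 ← R2 − 10·R1.
R3 ← R3 − 8·R1.
R2 ← R2 / (-33/2).
R1 ← R1 − 1/4·R2.
R3 ← R3 / (6).
R1 ← R1 − 4/11·R3.
R2 ← R2 − 6/11·R3.
Reading off the reduced rows gives x_1 = -4, x_2 = -6, x_3 = 1.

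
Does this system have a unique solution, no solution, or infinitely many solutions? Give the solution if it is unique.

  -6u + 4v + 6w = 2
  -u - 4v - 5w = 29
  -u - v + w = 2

Row-reduce the augmented matrix:
R1 ← R1 / (-6).
R2 ← R2 + 1·R1.
R3 ← R3 + 1·R1.
R2 ← R2 / (-14/3).
R1 ← R1 + 2/3·R2.
R3 ← R3 + 5/3·R2.
R3 ← R3 / (15/7).
R1 ← R1 + 1/7·R3.
R2 ← R2 − 9/7·R3.
Reading off the reduced rows gives u = -5, v = -1, w = -4.

u = -5, v = -1, w = -4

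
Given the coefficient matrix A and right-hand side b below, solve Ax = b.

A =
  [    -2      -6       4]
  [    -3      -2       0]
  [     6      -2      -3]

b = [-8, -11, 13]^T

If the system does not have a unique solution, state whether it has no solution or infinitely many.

x_1 = 3, x_2 = 1, x_3 = 1

Row-reduce the augmented matrix:
R1 ← R1 / (-2).
R2 ← R2 + 3·R1.
R3 ← R3 − 6·R1.
R2 ← R2 / (7).
R1 ← R1 − 3·R2.
R3 ← R3 + 20·R2.
R3 ← R3 / (-57/7).
R1 ← R1 − 4/7·R3.
R2 ← R2 + 6/7·R3.
Reading off the reduced rows gives x_1 = 3, x_2 = 1, x_3 = 1.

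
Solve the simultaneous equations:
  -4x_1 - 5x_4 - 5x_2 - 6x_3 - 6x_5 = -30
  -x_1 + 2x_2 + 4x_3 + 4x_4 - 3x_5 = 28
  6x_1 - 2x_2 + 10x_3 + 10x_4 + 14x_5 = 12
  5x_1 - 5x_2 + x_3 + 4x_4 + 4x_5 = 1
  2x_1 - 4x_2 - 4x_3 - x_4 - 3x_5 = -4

Row-reduce:
R1 ← R1 / (-4).
R2 ← R2 + 1·R1.
R3 ← R3 − 6·R1.
R4 ← R4 − 5·R1.
R5 ← R5 − 2·R1.
R2 ← R2 / (13/4).
R1 ← R1 − 5/4·R2.
R3 ← R3 + 19/2·R2.
R4 ← R4 + 45/4·R2.
R5 ← R5 + 13/2·R2.
R3 ← R3 / (222/13).
R1 ← R1 + 8/13·R3.
R2 ← R2 − 22/13·R3.
R4 ← R4 − 163/13·R3.
R5 ← R5 − 4·R3.
R4 ← R4 / (313/111).
R1 ← R1 + 14/111·R4.
R2 ← R2 + 17/111·R4.
R3 ← R3 − 116/111·R4.
R5 ← R5 − 313/111·R4.
Row 5 reduces to 0 = 1, a contradiction. The system is inconsistent.

no solution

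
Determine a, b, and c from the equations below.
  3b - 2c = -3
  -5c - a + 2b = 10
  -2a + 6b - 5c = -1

Row-reduce the augmented matrix:
Swap R1 and R2.
R1 ← R1 / (-1).
R3 ← R3 + 2·R1.
R2 ← R2 / (3).
R1 ← R1 + 2·R2.
R3 ← R3 − 2·R2.
R3 ← R3 / (19/3).
R1 ← R1 − 11/3·R3.
R2 ← R2 + 2/3·R3.
Reading off the reduced rows gives a = -1, b = -3, c = -3.

a = -1, b = -3, c = -3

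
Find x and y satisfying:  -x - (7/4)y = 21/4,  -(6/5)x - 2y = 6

From equation 1: x = -21/4 − 7/4·y.
Substitute into equation 2 and solve: y = -3.
Then x = 0.

x = 0, y = -3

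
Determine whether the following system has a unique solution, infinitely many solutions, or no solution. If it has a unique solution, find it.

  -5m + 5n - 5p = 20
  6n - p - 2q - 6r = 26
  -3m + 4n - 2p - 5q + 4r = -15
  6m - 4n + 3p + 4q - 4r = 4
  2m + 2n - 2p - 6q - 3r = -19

m = -3, n = 3, p = 2, q = 4, r = -3

Row-reduce the augmented matrix:
R1 ← R1 / (-5).
R3 ← R3 + 3·R1.
R4 ← R4 − 6·R1.
R5 ← R5 − 2·R1.
R2 ← R2 / (6).
R1 ← R1 + 1·R2.
R3 ← R3 − 1·R2.
R4 ← R4 − 2·R2.
R5 ← R5 − 4·R2.
R3 ← R3 / (7/6).
R1 ← R1 − 5/6·R3.
R2 ← R2 + 1/6·R3.
R4 ← R4 + 8/3·R3.
R5 ← R5 + 10/3·R3.
R4 ← R4 / (-6).
R1 ← R1 − 3·R4.
R2 ← R2 + 1·R4.
R3 ← R3 + 4·R4.
R5 ← R5 + 18·R4.
R5 ← R5 / (-13).
R1 ← R1 − 1/7·R5.
R2 ← R2 + 13/7·R5.
R3 ← R3 + 2·R5.
R4 ← R4 + 11/7·R5.
Reading off the reduced rows gives m = -3, n = 3, p = 2, q = 4, r = -3.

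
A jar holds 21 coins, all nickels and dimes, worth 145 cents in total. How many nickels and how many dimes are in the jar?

nickels: 13, dimes: 8

Let n = nickels, d = dimes.
  n + d = 21
  5n + 10d = 145
Row-reduce the augmented matrix:
R2 ← R2 − 5·R1.
R2 ← R2 / (5).
R1 ← R1 − 1·R2.
Reading off the reduced rows gives n = 13, d = 8.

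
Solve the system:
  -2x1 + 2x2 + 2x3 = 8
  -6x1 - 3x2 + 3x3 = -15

Row-reduce:
R1 ← R1 / (-2).
R2 ← R2 + 6·R1.
R2 ← R2 / (-9).
R1 ← R1 + 1·R2.
Rank is 2 with 3 unknowns, leaving x3 free.

infinitely many solutions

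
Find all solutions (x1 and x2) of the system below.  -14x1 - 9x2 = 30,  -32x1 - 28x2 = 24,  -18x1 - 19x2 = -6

x1 = -6, x2 = 6

Row-reduce the augmented matrix:
R1 ← R1 / (-14).
R2 ← R2 + 32·R1.
R3 ← R3 + 18·R1.
R2 ← R2 / (-52/7).
R1 ← R1 − 9/14·R2.
R3 ← R3 + 52/7·R2.
R3 reduces to 0 = 0, so the extra equation is consistent.
Reading off the reduced rows gives x1 = -6, x2 = 6.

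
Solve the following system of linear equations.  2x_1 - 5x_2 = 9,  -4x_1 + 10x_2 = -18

infinitely many solutions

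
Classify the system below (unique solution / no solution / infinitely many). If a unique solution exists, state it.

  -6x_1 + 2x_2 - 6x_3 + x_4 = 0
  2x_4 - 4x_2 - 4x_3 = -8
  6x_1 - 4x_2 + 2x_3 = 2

Row-reduce:
R1 ← R1 / (-6).
R3 ← R3 − 6·R1.
R2 ← R2 / (-4).
R1 ← R1 + 1/3·R2.
R3 ← R3 + 2·R2.
R3 ← R3 / (-2).
R1 ← R1 − 4/3·R3.
R2 ← R2 − 1·R3.
Rank is 3 with 4 unknowns, leaving x_4 free.

infinitely many solutions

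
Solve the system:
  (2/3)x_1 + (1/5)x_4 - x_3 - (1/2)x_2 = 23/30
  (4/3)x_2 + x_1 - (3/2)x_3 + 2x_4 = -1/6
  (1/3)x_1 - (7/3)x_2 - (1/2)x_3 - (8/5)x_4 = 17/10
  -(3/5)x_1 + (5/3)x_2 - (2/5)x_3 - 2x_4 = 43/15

Row-reduce:
R1 ← R1 / (2/3).
R2 ← R2 − 1·R1.
R3 ← R3 − 1/3·R1.
R4 ← R4 + 3/5·R1.
R2 ← R2 / (25/12).
R1 ← R1 + 3/4·R2.
R3 ← R3 + 25/12·R2.
R4 ← R4 − 73/60·R2.
Swap R3 and R4.
R3 ← R3 / (-13/10).
R1 ← R1 + 3/2·R3.
Rank is 3 with 4 unknowns, leaving x_4 free.

infinitely many solutions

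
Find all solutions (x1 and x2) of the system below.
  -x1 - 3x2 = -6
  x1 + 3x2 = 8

Row-reduce:
R1 ← R1 / (-1).
R2 ← R2 − 1·R1.
Row 2 reduces to 0 = 2, a contradiction. The system is inconsistent.

no solution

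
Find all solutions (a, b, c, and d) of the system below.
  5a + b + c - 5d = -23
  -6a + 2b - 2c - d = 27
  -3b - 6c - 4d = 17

infinitely many solutions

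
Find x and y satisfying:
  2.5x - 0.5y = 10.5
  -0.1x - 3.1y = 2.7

Row-reduce the augmented matrix:
R1 ← R1 / (5/2).
R2 ← R2 + 1/10·R1.
R2 ← R2 / (-78/25).
R1 ← R1 + 1/5·R2.
Reading off the reduced rows gives x = 4, y = -1.

x = 4, y = -1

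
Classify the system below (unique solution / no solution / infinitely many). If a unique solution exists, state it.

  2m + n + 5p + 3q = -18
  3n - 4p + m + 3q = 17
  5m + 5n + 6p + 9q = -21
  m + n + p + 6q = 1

no solution

Row-reduce:
R1 ← R1 / (2).
R2 ← R2 − 1·R1.
R3 ← R3 − 5·R1.
R4 ← R4 − 1·R1.
R2 ← R2 / (5/2).
R1 ← R1 − 1/2·R2.
R3 ← R3 − 5/2·R2.
R4 ← R4 − 1/2·R2.
Swap R3 and R4.
R3 ← R3 / (-1/5).
R1 ← R1 − 19/5·R3.
R2 ← R2 + 13/5·R3.
Row 4 reduces to 0 = -2, a contradiction. The system is inconsistent.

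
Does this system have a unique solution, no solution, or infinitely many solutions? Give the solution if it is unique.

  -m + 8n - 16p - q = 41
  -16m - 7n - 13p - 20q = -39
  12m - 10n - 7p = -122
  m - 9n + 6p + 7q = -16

Row-reduce the augmented matrix:
R1 ← R1 / (-1).
R2 ← R2 + 16·R1.
R3 ← R3 − 12·R1.
R4 ← R4 − 1·R1.
R2 ← R2 / (-135).
R1 ← R1 + 8·R2.
R3 ← R3 − 86·R2.
R4 ← R4 + 1·R2.
R3 ← R3 / (-221/5).
R1 ← R1 − 8/5·R3.
R2 ← R2 + 9/5·R3.
R4 ← R4 + 59/5·R3.
R4 ← R4 / (19718/1989).
R1 ← R1 − 157/221·R4.
R2 ← R2 − 3712/5967·R4.
R3 ← R3 − 1964/5967·R4.
Reading off the reduced rows gives m = -6, n = 5, p = 0, q = 5.

m = -6, n = 5, p = 0, q = 5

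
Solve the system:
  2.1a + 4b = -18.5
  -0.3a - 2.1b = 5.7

a = -5, b = -2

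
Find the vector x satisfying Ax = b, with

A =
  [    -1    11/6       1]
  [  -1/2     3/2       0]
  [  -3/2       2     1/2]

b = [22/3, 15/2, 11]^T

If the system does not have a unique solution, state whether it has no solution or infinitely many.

x_1 = -3, x_2 = 4, x_3 = -3

Row-reduce the augmented matrix:
R1 ← R1 / (-1).
R2 ← R2 + 1/2·R1.
R3 ← R3 + 3/2·R1.
R2 ← R2 / (7/12).
R1 ← R1 + 11/6·R2.
R3 ← R3 + 3/4·R2.
R3 ← R3 / (-23/14).
R1 ← R1 + 18/7·R3.
R2 ← R2 + 6/7·R3.
Reading off the reduced rows gives x_1 = -3, x_2 = 4, x_3 = -3.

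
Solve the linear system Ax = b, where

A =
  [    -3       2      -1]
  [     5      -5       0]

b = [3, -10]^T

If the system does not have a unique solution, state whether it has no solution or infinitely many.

Row-reduce:
R1 ← R1 / (-3).
R2 ← R2 − 5·R1.
R2 ← R2 / (-5/3).
R1 ← R1 + 2/3·R2.
Rank is 2 with 3 unknowns, leaving x_3 free.

infinitely many solutions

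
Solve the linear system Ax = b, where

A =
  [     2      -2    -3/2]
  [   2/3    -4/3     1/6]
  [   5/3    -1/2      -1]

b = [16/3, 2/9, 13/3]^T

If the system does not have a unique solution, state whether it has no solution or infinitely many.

x_1 = 3/2, x_2 = 1/3, x_3 = -2

Row-reduce the augmented matrix:
R1 ← R1 / (2).
R2 ← R2 − 2/3·R1.
R3 ← R3 − 5/3·R1.
R2 ← R2 / (-2/3).
R1 ← R1 + 1·R2.
R3 ← R3 − 7/6·R2.
R3 ← R3 / (17/12).
R1 ← R1 + 7/4·R3.
R2 ← R2 + 1·R3.
Reading off the reduced rows gives x_1 = 3/2, x_2 = 1/3, x_3 = -2.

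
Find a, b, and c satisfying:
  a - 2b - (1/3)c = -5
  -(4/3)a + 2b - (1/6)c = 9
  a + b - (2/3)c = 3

a = -3, b = 2, c = -6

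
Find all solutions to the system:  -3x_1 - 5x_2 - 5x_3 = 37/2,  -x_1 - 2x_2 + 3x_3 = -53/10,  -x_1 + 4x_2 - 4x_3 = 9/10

x_1 = 3/2, x_2 = -2, x_3 = -13/5

Row-reduce the augmented matrix:
R1 ← R1 / (-3).
R2 ← R2 + 1·R1.
R3 ← R3 + 1·R1.
R2 ← R2 / (-1/3).
R1 ← R1 − 5/3·R2.
R3 ← R3 − 17/3·R2.
R3 ← R3 / (77).
R1 ← R1 − 25·R3.
R2 ← R2 + 14·R3.
Reading off the reduced rows gives x_1 = 3/2, x_2 = -2, x_3 = -13/5.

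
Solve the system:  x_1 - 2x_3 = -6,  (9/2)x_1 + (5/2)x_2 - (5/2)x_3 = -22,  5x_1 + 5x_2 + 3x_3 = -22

Row-reduce:
R2 ← R2 − 9/2·R1.
R3 ← R3 − 5·R1.
R2 ← R2 / (5/2).
R3 ← R3 − 5·R2.
Row 3 reduces to 0 = -2, a contradiction. The system is inconsistent.

no solution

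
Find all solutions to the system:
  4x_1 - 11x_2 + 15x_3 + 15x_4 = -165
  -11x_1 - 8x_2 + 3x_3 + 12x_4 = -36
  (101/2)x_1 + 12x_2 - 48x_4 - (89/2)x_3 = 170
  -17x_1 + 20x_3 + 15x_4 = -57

no solution

Row-reduce:
R1 ← R1 / (4).
R2 ← R2 + 11·R1.
R3 ← R3 − 101/2·R1.
R4 ← R4 + 17·R1.
R2 ← R2 / (-153/4).
R1 ← R1 + 11/4·R2.
R3 ← R3 − 1207/8·R2.
R4 ← R4 + 187/4·R2.
R3 ← R3 / (-178/3).
R1 ← R1 − 29/51·R3.
R2 ← R2 + 59/51·R3.
R4 ← R4 − 89/3·R3.
Row 4 reduces to 0 = 1, a contradiction. The system is inconsistent.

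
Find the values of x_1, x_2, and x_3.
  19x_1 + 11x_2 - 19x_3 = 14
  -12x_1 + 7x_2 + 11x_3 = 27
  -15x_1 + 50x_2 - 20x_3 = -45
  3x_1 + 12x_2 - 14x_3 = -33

x_1 = 5, x_2 = 3, x_3 = 6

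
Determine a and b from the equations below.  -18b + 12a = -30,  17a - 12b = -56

a = -4, b = -1

Row-reduce the augmented matrix:
R1 ← R1 / (12).
R2 ← R2 − 17·R1.
R2 ← R2 / (27/2).
R1 ← R1 + 3/2·R2.
Reading off the reduced rows gives a = -4, b = -1.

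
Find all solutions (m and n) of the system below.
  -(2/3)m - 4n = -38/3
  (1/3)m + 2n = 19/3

Row-reduce:
R1 ← R1 / (-2/3).
R2 ← R2 − 1/3·R1.
Rank is 1 with 2 unknowns, leaving n free.

infinitely many solutions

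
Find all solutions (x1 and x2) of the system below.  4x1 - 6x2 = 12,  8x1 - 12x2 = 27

Row-reduce:
R1 ← R1 / (4).
R2 ← R2 − 8·R1.
Row 2 reduces to 0 = 3, a contradiction. The system is inconsistent.

no solution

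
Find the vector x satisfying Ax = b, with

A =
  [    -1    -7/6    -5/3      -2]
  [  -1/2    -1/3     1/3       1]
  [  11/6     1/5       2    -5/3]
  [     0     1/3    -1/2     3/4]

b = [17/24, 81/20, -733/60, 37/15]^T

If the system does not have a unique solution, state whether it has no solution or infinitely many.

x_1 = -2, x_2 = -7/4, x_3 = -8/5, x_4 = 3

Row-reduce the augmented matrix:
R1 ← R1 / (-1).
R2 ← R2 + 1/2·R1.
R3 ← R3 − 11/6·R1.
R2 ← R2 / (1/4).
R1 ← R1 − 7/6·R2.
R3 ← R3 + 349/180·R2.
R4 ← R4 − 1/3·R2.
R3 ← R3 / (1079/135).
R1 ← R1 + 34/9·R3.
R2 ← R2 − 14/3·R3.
R4 ← R4 + 37/18·R3.
R4 ← R4 / (3025/4316).
R1 ← R1 + 2722/1079·R4.
R2 ← R2 − 2220/1079·R4.
R3 ← R3 − 1374/1079·R4.
Reading off the reduced rows gives x_1 = -2, x_2 = -7/4, x_3 = -8/5, x_4 = 3.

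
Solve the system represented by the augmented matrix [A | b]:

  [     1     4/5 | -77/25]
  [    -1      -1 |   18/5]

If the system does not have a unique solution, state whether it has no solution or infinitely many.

From equation 1: x_1 = -77/25 − 4/5·x_2.
Substitute into equation 2 and solve: x_2 = -13/5.
Then x_1 = -1.

x_1 = -1, x_2 = -13/5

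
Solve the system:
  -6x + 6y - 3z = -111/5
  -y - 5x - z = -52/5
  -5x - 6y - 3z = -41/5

Row-reduce the augmented matrix:
R1 ← R1 / (-6).
R2 ← R2 + 5·R1.
R3 ← R3 + 5·R1.
R2 ← R2 / (-6).
R1 ← R1 + 1·R2.
R3 ← R3 + 11·R2.
R3 ← R3 / (-13/4).
R1 ← R1 − 1/4·R3.
R2 ← R2 + 1/4·R3.
Reading off the reduced rows gives x = 2, y = -1, z = 7/5.

x = 2, y = -1, z = 7/5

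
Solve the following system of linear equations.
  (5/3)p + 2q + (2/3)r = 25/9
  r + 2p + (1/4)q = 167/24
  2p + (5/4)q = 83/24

p = 8/3, q = -3/2, r = 2

Row-reduce the augmented matrix:
R1 ← R1 / (5/3).
R2 ← R2 − 2·R1.
R3 ← R3 − 2·R1.
R2 ← R2 / (-43/20).
R1 ← R1 − 6/5·R2.
R3 ← R3 + 23/20·R2.
R3 ← R3 / (-39/43).
R1 ← R1 − 22/43·R3.
R2 ← R2 + 4/43·R3.
Reading off the reduced rows gives p = 8/3, q = -3/2, r = 2.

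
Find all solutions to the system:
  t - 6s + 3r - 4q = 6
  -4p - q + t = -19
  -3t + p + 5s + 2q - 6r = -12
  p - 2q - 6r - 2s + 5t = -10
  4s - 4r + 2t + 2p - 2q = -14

Row-reduce the augmented matrix:
Swap R1 and R2.
R1 ← R1 / (-4).
R3 ← R3 − 1·R1.
R4 ← R4 − 1·R1.
R5 ← R5 − 2·R1.
R2 ← R2 / (-4).
R1 ← R1 − 1/4·R2.
R3 ← R3 − 7/4·R2.
R4 ← R4 + 9/4·R2.
R5 ← R5 + 5/2·R2.
R3 ← R3 / (-75/16).
R1 ← R1 − 3/16·R3.
R2 ← R2 + 3/4·R3.
R4 ← R4 + 123/16·R3.
R5 ← R5 + 47/8·R3.
R4 ← R4 / (-63/25).
R1 ← R1 + 7/25·R4.
R2 ← R2 − 28/25·R4.
R3 ← R3 + 38/75·R4.
R5 ← R5 − 358/75·R4.
R5 ← R5 / (3938/189).
R1 ← R1 + 11/9·R5.
R2 ← R2 − 35/9·R5.
R3 ← R3 + 229/189·R5.
R4 ← R4 + 212/63·R5.
Reading off the reduced rows gives p = 4, q = 3, r = 2, s = -2, t = 0.

p = 4, q = 3, r = 2, s = -2, t = 0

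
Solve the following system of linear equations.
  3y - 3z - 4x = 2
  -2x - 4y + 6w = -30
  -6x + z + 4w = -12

infinitely many solutions

Row-reduce:
R1 ← R1 / (-4).
R2 ← R2 + 2·R1.
R3 ← R3 + 6·R1.
R2 ← R2 / (-11/2).
R1 ← R1 + 3/4·R2.
R3 ← R3 + 9/2·R2.
R3 ← R3 / (47/11).
R1 ← R1 − 6/11·R3.
R2 ← R2 + 3/11·R3.
Rank is 3 with 4 unknowns, leaving w free.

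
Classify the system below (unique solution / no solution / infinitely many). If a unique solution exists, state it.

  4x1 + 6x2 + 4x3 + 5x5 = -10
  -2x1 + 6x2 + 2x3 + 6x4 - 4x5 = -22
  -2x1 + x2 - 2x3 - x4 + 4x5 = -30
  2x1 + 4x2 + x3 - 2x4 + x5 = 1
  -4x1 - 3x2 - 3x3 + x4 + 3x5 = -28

Row-reduce:
R1 ← R1 / (4).
R2 ← R2 + 2·R1.
R3 ← R3 + 2·R1.
R4 ← R4 − 2·R1.
R5 ← R5 + 4·R1.
R2 ← R2 / (9).
R1 ← R1 − 3/2·R2.
R3 ← R3 − 4·R2.
R4 ← R4 − 1·R2.
R5 ← R5 − 3·R2.
R3 ← R3 / (-16/9).
R1 ← R1 − 1/3·R3.
R2 ← R2 − 4/9·R3.
R4 ← R4 + 13/9·R3.
R5 ← R5 + 1/3·R3.
R4 ← R4 / (5/16).
R1 ← R1 + 27/16·R4.
R2 ← R2 + 1/4·R4.
R3 ← R3 − 33/16·R4.
R5 ← R5 + 5/16·R4.
Row 5 reduces to 0 = 3, a contradiction. The system is inconsistent.

no solution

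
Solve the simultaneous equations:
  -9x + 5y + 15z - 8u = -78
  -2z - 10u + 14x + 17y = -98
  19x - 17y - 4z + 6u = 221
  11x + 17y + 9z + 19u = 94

x = 5, y = -6, z = 3, u = 6

Row-reduce the augmented matrix:
R1 ← R1 / (-9).
R2 ← R2 − 14·R1.
R3 ← R3 − 19·R1.
R4 ← R4 − 11·R1.
R2 ← R2 / (223/9).
R1 ← R1 + 5/9·R2.
R3 ← R3 + 58/9·R2.
R4 ← R4 − 208/9·R2.
R3 ← R3 / (7407/223).
R1 ← R1 + 265/223·R3.
R2 ← R2 − 192/223·R3.
R4 ← R4 − 1658/223·R3.
R4 ← R4 / (251105/7407).
R1 ← R1 + 1576/7407·R4.
R2 ← R2 + 1166/2469·R4.
R3 ← R3 + 3730/7407·R4.
Reading off the reduced rows gives x = 5, y = -6, z = 3, u = 6.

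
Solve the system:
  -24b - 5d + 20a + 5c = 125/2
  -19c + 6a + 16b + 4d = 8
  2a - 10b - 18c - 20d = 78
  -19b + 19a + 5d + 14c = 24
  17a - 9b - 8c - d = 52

no solution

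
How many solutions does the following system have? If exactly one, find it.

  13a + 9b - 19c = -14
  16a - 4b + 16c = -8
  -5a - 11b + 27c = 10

Row-reduce:
R1 ← R1 / (13).
R2 ← R2 − 16·R1.
R3 ← R3 + 5·R1.
R2 ← R2 / (-196/13).
R1 ← R1 − 9/13·R2.
R3 ← R3 + 98/13·R2.
Rank is 2 with 3 unknowns, leaving c free.

infinitely many solutions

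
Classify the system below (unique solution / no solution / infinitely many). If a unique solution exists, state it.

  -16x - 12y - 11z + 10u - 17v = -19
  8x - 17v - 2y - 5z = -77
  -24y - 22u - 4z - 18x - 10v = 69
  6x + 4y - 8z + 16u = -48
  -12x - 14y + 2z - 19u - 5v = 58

no solution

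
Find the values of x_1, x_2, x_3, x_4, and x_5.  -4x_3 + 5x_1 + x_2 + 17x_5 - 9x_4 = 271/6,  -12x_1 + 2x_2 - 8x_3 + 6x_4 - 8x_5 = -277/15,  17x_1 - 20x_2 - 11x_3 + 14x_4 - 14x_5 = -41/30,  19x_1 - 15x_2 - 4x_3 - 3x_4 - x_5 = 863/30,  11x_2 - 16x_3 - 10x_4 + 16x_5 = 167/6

Row-reduce the augmented matrix:
R1 ← R1 / (5).
R2 ← R2 + 12·R1.
R3 ← R3 − 17·R1.
R4 ← R4 − 19·R1.
R2 ← R2 / (22/5).
R1 ← R1 − 1/5·R2.
R3 ← R3 + 117/5·R2.
R4 ← R4 + 94/5·R2.
R5 ← R5 − 11·R2.
R3 ← R3 / (-91).
R2 ← R2 + 4·R3.
R4 ← R4 + 64·R3.
R5 ← R5 − 28·R3.
R4 ← R4 / (-8482/1001).
R1 ← R1 + 12/11·R4.
R2 ← R2 + 1861/1001·R4.
R3 ← R3 − 422/1001·R4.
R5 ← R5 − 2459/143·R4.
R5 ← R5 / (-125648/4241).
R1 ← R1 − 6807/4241·R5.
R2 ← R2 − 10284/4241·R5.
R3 ← R3 + 4285/4241·R5.
R4 ← R4 + 1182/4241·R5.
Reading off the reduced rows gives x_1 = -3/5, x_2 = -5/2, x_3 = -1/2, x_4 = -1, x_5 = 7/3.

x_1 = -3/5, x_2 = -5/2, x_3 = -1/2, x_4 = -1, x_5 = 7/3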